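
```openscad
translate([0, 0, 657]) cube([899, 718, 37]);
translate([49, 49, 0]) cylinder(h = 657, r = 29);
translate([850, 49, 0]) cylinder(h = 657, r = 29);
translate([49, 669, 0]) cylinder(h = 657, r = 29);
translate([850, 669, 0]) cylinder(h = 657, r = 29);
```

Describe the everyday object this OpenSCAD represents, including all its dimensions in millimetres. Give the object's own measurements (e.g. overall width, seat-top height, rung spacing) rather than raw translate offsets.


A table: top 899 mm (x) × 718 mm (y), 37 mm thick, upper face at z = 694 mm, on four round legs of 58 mm diameter, each leg's bounding box inset 20 mm from the nearest pair of top edges from z = 0 to the bottom of the top.


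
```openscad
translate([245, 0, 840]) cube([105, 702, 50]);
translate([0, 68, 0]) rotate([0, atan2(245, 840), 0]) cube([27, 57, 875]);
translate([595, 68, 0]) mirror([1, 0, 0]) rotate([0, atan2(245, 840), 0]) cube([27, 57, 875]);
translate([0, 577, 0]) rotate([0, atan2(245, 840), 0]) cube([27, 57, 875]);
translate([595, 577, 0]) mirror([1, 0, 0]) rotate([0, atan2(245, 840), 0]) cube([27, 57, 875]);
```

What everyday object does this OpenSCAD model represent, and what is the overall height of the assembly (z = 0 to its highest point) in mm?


A sawhorse. The overall height is 890 mm.

A beam across two mirrored pairs of raked legs — a sawhorse. The beam's underside is at z = 840 (matching the legs' vertical rise in atan2(245, 840)) and the beam is 50 mm tall, so its top is at 840 + 50 = 890 mm. The raked legs top out at the beam's underside, so that is the highest point.


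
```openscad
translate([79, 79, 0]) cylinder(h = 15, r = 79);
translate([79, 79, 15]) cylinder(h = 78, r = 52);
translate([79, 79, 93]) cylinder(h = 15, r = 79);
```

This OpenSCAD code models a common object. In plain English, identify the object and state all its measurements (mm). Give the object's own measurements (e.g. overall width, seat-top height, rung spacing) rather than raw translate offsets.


A spool: two coaxial disc flanges of radius 79 mm and thickness 15 mm, joined by a core cylinder of radius 52 mm and height 78 mm. The lower flange rests on z = 0 and the three cylinders share a vertical axis.


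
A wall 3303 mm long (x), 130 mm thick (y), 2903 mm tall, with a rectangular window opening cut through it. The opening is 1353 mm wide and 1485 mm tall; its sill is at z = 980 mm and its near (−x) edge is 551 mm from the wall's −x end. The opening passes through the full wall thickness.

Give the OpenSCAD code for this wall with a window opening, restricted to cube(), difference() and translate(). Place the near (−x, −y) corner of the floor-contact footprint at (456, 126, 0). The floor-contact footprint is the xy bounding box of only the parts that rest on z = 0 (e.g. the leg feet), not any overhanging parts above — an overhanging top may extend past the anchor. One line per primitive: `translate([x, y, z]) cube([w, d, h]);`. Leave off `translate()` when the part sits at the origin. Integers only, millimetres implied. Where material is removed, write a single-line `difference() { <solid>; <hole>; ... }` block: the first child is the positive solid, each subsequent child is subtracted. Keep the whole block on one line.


difference() { translate([456, 126, 0]) cube([3303, 130, 2903]); translate([1007, 126, 980]) cube([1353, 130, 1485]); }


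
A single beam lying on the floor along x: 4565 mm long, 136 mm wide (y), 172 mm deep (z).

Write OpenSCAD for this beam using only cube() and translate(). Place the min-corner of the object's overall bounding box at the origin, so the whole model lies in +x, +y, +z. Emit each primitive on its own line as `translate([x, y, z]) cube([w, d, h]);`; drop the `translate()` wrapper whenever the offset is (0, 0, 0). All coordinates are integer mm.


cube([4565, 136, 172]);


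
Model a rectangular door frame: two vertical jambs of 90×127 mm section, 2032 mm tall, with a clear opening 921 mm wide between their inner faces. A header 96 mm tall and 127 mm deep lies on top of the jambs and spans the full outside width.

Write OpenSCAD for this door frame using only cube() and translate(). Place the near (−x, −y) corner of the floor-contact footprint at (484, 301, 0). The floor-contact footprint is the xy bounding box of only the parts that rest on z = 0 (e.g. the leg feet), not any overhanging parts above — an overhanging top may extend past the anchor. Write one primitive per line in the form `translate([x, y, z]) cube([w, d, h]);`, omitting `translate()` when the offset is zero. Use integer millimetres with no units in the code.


translate([484, 301, 0]) cube([90, 127, 2032]);
translate([1495, 301, 0]) cube([90, 127, 2032]);
translate([484, 301, 2032]) cube([1101, 127, 96]);


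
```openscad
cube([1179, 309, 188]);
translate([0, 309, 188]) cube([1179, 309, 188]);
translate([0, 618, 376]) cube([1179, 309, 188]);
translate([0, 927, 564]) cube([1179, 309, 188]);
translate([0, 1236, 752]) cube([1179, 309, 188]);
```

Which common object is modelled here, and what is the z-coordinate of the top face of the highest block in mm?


A staircase. The total rise is 940 mm.

5 identical blocks, each offset up and back from the previous — a staircase. Each step is 188 mm tall and there are 5 of them, so the total rise is 5 × 188 = 940 mm.


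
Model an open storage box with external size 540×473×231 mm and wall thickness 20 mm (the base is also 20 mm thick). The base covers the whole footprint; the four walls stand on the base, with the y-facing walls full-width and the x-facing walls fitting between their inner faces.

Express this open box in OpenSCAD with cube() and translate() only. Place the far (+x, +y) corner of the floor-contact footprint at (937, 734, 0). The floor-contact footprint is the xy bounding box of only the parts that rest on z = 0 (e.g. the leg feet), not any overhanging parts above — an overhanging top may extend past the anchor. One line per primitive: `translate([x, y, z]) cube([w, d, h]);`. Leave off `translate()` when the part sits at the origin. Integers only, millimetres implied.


translate([397, 261, 0]) cube([540, 473, 20]);
translate([397, 261, 20]) cube([540, 20, 211]);
translate([397, 714, 20]) cube([540, 20, 211]);
translate([397, 281, 20]) cube([20, 433, 211]);
translate([917, 281, 20]) cube([20, 433, 211]);


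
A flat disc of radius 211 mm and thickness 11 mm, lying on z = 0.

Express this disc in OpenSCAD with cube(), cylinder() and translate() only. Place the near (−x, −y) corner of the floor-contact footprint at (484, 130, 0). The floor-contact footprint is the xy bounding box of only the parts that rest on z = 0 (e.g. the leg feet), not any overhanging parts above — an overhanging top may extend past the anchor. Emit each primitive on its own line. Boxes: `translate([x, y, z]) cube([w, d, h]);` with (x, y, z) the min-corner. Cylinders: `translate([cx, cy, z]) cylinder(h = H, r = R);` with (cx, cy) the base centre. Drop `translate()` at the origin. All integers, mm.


translate([695, 341, 0]) cylinder(h = 11, r = 211);


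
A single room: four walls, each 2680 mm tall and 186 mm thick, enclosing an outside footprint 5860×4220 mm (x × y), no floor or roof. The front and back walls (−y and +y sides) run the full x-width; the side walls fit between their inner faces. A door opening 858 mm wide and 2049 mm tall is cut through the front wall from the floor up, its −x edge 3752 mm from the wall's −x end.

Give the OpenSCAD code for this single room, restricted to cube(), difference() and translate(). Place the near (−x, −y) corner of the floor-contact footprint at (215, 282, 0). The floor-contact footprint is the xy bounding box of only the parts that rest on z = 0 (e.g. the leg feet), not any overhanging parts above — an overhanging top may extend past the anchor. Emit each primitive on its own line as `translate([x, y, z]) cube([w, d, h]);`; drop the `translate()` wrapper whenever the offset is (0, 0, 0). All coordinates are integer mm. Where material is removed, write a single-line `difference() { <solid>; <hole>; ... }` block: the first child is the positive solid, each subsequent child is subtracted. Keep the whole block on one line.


difference() { translate([215, 282, 0]) cube([5860, 186, 2680]); translate([3967, 282, 0]) cube([858, 186, 2049]); }
translate([215, 4316, 0]) cube([5860, 186, 2680]);
translate([215, 468, 0]) cube([186, 3848, 2680]);
translate([5889, 468, 0]) cube([186, 3848, 2680]);


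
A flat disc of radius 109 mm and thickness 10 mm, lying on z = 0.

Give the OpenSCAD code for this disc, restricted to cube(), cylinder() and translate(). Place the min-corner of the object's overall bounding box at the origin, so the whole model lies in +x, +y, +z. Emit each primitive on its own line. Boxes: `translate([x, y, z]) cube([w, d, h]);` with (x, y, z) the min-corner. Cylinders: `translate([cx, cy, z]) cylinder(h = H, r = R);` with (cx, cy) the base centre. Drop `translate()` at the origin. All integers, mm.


translate([109, 109, 0]) cylinder(h = 10, r = 109);


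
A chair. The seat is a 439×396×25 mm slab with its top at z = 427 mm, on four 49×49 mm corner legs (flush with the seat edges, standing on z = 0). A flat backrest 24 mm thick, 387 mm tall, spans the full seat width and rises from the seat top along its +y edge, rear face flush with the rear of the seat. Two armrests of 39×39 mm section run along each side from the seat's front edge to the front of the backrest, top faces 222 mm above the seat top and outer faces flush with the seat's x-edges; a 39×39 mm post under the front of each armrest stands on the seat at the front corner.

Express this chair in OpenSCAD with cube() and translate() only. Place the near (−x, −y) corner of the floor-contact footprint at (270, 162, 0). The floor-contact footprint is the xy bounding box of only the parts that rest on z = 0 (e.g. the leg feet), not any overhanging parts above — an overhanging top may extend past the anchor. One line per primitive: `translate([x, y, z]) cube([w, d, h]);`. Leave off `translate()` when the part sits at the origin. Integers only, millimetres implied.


// leg_h = 427 - 25 = 402
// arm post h = 222 - 39 = 183
translate([270, 162, 402]) cube([439, 396, 25]);
translate([270, 162, 0]) cube([49, 49, 402]);
translate([660, 162, 0]) cube([49, 49, 402]);
translate([270, 509, 0]) cube([49, 49, 402]);
translate([660, 509, 0]) cube([49, 49, 402]);
translate([270, 534, 427]) cube([439, 24, 387]);
translate([270, 162, 610]) cube([39, 372, 39]);
translate([670, 162, 610]) cube([39, 372, 39]);
translate([270, 162, 427]) cube([39, 39, 183]);
translate([670, 162, 427]) cube([39, 39, 183]);


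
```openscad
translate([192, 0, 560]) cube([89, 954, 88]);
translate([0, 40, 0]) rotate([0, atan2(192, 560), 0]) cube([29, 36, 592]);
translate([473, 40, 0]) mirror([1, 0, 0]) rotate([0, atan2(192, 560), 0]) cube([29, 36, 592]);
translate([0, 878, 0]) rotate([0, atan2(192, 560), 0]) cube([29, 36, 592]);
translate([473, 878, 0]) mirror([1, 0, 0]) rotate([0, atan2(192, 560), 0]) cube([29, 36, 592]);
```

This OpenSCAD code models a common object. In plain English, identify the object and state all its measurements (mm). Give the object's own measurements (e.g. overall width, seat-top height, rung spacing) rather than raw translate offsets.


A sawhorse. A 89×954×88 mm beam (x, y, z) sits on two A-frame leg pairs. Each pair is two raked legs of 29×36 mm section (36 mm along y) splaying symmetrically in x. Each leg rises 560 mm vertically over 192 mm of horizontal reach and is 592 mm long along its own axis. Every leg's outer bottom edge rests on the floor and its outer top edge meets a bottom edge of the beam — the left legs (tilting toward +x) meet the beam's −x bottom edge, the right legs (their mirror images, tilting toward −x) meet its +x bottom edge — so the leg tops tuck under the beam, the beam's underside is 560 mm above the floor, and the feet are 473 mm apart outside-to-outside with the beam centred between them. The two leg pairs are set in 40 mm from either end of the beam.


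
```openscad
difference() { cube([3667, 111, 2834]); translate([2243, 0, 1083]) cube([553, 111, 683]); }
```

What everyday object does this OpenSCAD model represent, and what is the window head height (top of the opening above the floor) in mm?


A wall with a window opening. The window head height is 1766 mm.

A wall with a rectangular opening subtracted — a window. Sill at z = 1083, opening 683 mm tall, so the head is at 1083 + 683 = 1766 mm.


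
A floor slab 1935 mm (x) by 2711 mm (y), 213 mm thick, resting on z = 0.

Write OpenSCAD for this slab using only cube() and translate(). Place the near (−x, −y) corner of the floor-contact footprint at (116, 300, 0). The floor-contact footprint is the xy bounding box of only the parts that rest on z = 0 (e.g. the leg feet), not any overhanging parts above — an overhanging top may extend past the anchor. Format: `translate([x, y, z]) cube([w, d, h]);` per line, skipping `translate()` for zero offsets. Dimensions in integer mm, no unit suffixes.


translate([116, 300, 0]) cube([1935, 2711, 213]);


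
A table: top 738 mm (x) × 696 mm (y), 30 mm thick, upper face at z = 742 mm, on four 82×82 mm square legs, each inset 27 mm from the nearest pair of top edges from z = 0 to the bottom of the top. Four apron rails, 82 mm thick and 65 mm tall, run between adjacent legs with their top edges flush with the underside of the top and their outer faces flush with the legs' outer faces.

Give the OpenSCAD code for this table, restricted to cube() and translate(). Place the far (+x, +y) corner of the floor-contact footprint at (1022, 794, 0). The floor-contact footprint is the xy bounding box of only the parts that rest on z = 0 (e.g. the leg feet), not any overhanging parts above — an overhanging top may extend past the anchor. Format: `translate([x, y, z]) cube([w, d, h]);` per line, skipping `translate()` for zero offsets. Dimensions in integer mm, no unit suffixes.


translate([311, 125, 712]) cube([738, 696, 30]);
translate([338, 152, 0]) cube([82, 82, 712]);
translate([940, 152, 0]) cube([82, 82, 712]);
translate([338, 712, 0]) cube([82, 82, 712]);
translate([940, 712, 0]) cube([82, 82, 712]);
translate([420, 152, 647]) cube([520, 82, 65]);
translate([420, 712, 647]) cube([520, 82, 65]);
translate([338, 234, 647]) cube([82, 478, 65]);
translate([940, 234, 647]) cube([82, 478, 65]);


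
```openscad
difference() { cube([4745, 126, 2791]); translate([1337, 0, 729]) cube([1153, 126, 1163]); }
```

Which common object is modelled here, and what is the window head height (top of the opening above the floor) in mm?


A wall with a window opening. The window head height is 1892 mm.

A wall with a rectangular opening subtracted — a window. Sill at z = 729, opening 1163 mm tall, so the head is at 729 + 1163 = 1892 mm.


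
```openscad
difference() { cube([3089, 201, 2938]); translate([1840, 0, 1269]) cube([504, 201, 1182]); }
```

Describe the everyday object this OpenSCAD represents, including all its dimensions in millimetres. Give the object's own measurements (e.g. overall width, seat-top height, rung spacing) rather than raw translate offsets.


A wall 3089 mm long (x), 201 mm thick (y), 2938 mm tall, with a rectangular window opening cut through it. The opening is 504 mm wide and 1182 mm tall; its sill is at z = 1269 mm and its near (−x) edge is 1840 mm from the wall's −x end. The opening passes through the full wall thickness.


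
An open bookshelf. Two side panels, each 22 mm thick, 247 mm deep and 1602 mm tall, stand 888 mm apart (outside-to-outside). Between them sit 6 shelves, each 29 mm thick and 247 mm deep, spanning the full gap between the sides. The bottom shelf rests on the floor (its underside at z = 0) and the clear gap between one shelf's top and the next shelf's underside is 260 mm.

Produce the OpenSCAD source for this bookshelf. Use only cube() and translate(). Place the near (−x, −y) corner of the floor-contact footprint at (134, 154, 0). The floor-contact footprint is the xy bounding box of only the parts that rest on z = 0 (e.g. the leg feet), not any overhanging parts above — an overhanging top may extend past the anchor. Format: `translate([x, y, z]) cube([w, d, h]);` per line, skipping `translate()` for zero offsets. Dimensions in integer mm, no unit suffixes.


translate([134, 154, 0]) cube([22, 247, 1602]);
translate([1000, 154, 0]) cube([22, 247, 1602]);
translate([156, 154, 0]) cube([844, 247, 29]);
translate([156, 154, 289]) cube([844, 247, 29]);
translate([156, 154, 578]) cube([844, 247, 29]);
translate([156, 154, 867]) cube([844, 247, 29]);
translate([156, 154, 1156]) cube([844, 247, 29]);
translate([156, 154, 1445]) cube([844, 247, 29]);


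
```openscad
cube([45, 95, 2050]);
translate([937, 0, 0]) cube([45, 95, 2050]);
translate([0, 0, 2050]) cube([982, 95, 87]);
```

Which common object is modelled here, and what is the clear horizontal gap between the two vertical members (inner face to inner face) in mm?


A door frame. The clear opening width is 892 mm.

Two 2050 mm tall posts with a header on top — a door frame. The left jamb is 45 mm wide at x = 0; the right jamb starts at x = 937. The clear opening is 937 − 45 = 892 mm.


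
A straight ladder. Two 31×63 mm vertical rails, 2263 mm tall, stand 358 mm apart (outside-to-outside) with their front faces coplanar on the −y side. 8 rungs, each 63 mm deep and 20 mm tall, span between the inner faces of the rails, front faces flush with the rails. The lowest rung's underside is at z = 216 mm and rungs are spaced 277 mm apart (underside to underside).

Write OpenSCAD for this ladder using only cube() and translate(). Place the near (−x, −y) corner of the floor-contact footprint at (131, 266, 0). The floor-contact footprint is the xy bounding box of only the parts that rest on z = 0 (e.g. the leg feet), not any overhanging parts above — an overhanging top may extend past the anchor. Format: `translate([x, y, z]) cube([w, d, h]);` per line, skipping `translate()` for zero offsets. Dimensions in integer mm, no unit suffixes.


translate([131, 266, 0]) cube([31, 63, 2263]);
translate([458, 266, 0]) cube([31, 63, 2263]);
translate([162, 266, 216]) cube([296, 63, 20]);
translate([162, 266, 493]) cube([296, 63, 20]);
translate([162, 266, 770]) cube([296, 63, 20]);
translate([162, 266, 1047]) cube([296, 63, 20]);
translate([162, 266, 1324]) cube([296, 63, 20]);
translate([162, 266, 1601]) cube([296, 63, 20]);
translate([162, 266, 1878]) cube([296, 63, 20]);
translate([162, 266, 2155]) cube([296, 63, 20]);


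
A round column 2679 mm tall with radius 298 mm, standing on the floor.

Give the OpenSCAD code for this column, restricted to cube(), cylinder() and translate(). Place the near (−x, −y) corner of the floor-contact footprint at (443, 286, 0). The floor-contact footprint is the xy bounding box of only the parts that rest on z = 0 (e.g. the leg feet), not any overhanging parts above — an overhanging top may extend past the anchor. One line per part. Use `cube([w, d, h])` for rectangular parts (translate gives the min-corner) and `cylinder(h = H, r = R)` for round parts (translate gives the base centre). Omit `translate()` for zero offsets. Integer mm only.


translate([741, 584, 0]) cylinder(h = 2679, r = 298);


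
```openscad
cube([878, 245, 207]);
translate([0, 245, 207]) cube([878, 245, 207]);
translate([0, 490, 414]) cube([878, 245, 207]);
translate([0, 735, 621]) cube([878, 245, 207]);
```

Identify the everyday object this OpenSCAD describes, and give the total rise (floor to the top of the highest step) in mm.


A staircase. The total rise is 828 mm.

4 identical blocks, each offset up and back from the previous — a staircase. Each step is 207 mm tall and there are 4 of them, so the total rise is 4 × 207 = 828 mm.


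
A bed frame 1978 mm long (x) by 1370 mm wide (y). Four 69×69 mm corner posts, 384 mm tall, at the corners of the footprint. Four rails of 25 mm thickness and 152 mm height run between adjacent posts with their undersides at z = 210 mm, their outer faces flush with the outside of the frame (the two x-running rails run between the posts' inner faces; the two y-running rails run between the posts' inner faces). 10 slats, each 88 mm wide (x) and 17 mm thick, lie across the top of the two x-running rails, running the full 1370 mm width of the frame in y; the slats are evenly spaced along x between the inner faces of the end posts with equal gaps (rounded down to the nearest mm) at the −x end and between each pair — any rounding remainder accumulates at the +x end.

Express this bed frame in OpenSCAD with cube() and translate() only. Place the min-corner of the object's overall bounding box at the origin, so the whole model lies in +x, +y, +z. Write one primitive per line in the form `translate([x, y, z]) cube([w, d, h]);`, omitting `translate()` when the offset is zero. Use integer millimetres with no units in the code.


// slat z = rail_z + rail_h = 210 + 152 = 362
// slat gap = ⌊(1840 − 10·88) / 11⌋ = 87
cube([69, 69, 384]);
translate([0, 1301, 0]) cube([69, 69, 384]);
translate([1909, 0, 0]) cube([69, 69, 384]);
translate([1909, 1301, 0]) cube([69, 69, 384]);
translate([69, 0, 210]) cube([1840, 25, 152]);
translate([69, 1345, 210]) cube([1840, 25, 152]);
translate([0, 69, 210]) cube([25, 1232, 152]);
translate([1953, 69, 210]) cube([25, 1232, 152]);
translate([156, 0, 362]) cube([88, 1370, 17]);
translate([331, 0, 362]) cube([88, 1370, 17]);
translate([506, 0, 362]) cube([88, 1370, 17]);
translate([681, 0, 362]) cube([88, 1370, 17]);
translate([856, 0, 362]) cube([88, 1370, 17]);
translate([1031, 0, 362]) cube([88, 1370, 17]);
translate([1206, 0, 362]) cube([88, 1370, 17]);
translate([1381, 0, 362]) cube([88, 1370, 17]);
translate([1556, 0, 362]) cube([88, 1370, 17]);
translate([1731, 0, 362]) cube([88, 1370, 17]);


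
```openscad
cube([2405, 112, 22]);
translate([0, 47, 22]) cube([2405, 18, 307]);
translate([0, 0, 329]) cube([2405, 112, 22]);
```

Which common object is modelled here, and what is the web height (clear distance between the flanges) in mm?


An I-beam. The web height is 307 mm.

Two wide flanges with a thin centred web — an I-beam. Overall 351 mm minus two 22 mm flanges gives a web of 351 − 2·22 = 307 mm.


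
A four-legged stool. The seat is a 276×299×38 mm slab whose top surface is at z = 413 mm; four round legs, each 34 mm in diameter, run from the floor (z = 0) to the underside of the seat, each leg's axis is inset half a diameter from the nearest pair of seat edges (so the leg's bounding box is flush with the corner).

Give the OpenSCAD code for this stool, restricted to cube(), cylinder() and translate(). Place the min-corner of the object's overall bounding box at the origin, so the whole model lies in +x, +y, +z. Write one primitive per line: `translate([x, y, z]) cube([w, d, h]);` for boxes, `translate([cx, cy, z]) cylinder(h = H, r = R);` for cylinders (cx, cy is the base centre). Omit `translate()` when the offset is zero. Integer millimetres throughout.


// leg_h = 413 - 38 = 375
translate([0, 0, 375]) cube([276, 299, 38]);
translate([17, 17, 0]) cylinder(h = 375, r = 17);
translate([259, 17, 0]) cylinder(h = 375, r = 17);
translate([17, 282, 0]) cylinder(h = 375, r = 17);
translate([259, 282, 0]) cylinder(h = 375, r = 17);


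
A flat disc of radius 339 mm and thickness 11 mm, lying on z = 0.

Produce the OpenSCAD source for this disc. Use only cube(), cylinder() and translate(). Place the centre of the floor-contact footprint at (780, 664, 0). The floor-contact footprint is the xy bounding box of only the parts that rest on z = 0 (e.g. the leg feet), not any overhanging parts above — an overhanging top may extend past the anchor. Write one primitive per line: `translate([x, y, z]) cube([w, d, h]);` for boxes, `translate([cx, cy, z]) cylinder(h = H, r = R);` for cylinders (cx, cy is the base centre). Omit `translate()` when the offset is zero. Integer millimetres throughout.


translate([780, 664, 0]) cylinder(h = 11, r = 339);


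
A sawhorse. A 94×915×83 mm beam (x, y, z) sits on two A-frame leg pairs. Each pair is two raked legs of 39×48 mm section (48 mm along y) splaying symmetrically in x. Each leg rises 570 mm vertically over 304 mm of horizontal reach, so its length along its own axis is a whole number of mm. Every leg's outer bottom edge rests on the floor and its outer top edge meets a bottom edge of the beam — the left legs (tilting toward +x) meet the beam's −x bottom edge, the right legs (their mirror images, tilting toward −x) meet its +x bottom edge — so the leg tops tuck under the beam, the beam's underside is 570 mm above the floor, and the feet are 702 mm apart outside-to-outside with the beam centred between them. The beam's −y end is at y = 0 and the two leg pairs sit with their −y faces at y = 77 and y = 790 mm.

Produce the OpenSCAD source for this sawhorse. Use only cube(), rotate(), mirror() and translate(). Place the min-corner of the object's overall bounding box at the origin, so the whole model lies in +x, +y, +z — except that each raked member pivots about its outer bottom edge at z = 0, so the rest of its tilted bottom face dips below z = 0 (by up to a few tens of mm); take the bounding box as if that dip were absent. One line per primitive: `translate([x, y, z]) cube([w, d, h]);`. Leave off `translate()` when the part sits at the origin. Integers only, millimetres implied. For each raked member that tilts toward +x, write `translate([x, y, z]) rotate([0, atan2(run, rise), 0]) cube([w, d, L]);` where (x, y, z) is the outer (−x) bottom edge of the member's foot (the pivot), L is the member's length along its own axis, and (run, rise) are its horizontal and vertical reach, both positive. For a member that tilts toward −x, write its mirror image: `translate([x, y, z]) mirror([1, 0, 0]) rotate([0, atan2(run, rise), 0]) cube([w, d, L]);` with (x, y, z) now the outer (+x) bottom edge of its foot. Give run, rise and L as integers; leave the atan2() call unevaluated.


translate([304, 0, 570]) cube([94, 915, 83]);
translate([0, 77, 0]) rotate([0, atan2(304, 570), 0]) cube([39, 48, 646]);
translate([702, 77, 0]) mirror([1, 0, 0]) rotate([0, atan2(304, 570), 0]) cube([39, 48, 646]);
translate([0, 790, 0]) rotate([0, atan2(304, 570), 0]) cube([39, 48, 646]);
translate([702, 790, 0]) mirror([1, 0, 0]) rotate([0, atan2(304, 570), 0]) cube([39, 48, 646]);


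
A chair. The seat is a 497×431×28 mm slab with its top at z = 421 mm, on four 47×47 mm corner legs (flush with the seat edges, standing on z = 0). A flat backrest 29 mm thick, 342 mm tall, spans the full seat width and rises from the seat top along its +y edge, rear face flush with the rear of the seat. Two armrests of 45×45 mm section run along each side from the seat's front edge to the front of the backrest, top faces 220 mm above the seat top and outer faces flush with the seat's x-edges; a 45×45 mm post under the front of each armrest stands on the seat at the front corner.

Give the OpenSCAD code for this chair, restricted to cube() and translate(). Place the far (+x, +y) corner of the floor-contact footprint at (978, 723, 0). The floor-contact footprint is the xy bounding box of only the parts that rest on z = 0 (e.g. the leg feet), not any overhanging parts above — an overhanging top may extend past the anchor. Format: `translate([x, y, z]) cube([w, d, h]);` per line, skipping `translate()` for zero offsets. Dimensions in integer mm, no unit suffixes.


translate([481, 292, 393]) cube([497, 431, 28]);
translate([481, 292, 0]) cube([47, 47, 393]);
translate([931, 292, 0]) cube([47, 47, 393]);
translate([481, 676, 0]) cube([47, 47, 393]);
translate([931, 676, 0]) cube([47, 47, 393]);
translate([481, 694, 421]) cube([497, 29, 342]);
translate([481, 292, 596]) cube([45, 402, 45]);
translate([933, 292, 596]) cube([45, 402, 45]);
translate([481, 292, 421]) cube([45, 45, 175]);
translate([933, 292, 421]) cube([45, 45, 175]);


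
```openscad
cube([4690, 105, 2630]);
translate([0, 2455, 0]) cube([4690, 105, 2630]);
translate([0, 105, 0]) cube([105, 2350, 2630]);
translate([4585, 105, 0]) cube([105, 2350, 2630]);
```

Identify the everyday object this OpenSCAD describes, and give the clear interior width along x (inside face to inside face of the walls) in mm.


A house (or room) frame. The interior width is 4480 mm.

Four 2630 mm walls enclosing a rectangle with no floor or roof — a room or house frame. Outside width is 4690 mm and wall thickness is 105 mm, so the interior width is 4690 − 2 × 105 = 4480 mm.


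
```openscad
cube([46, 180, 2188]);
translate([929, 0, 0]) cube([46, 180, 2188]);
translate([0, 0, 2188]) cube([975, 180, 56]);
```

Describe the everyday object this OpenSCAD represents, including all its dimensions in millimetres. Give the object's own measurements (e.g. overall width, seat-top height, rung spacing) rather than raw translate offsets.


A door frame. The clear opening is 883 mm wide and 2188 mm high. Two 46 mm wide jambs, 180 mm deep, stand either side of the opening from the floor to the top of the opening. A 56 mm thick head sits across the top of both jambs, spanning the full outside width of the frame.


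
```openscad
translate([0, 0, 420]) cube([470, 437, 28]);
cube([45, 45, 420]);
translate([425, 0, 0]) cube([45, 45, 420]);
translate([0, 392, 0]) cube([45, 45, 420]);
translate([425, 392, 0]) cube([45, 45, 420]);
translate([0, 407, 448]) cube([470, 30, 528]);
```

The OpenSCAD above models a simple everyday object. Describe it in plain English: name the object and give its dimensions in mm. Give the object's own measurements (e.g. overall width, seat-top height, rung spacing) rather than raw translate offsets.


A chair. The seat is a 470×437×28 mm slab with its top at z = 448 mm, on four 45×45 mm corner legs (flush with the seat edges, standing on z = 0). A flat backrest 30 mm thick, 528 mm tall, spans the full seat width and rises from the seat top along its +y edge, rear face flush with the rear of the seat.


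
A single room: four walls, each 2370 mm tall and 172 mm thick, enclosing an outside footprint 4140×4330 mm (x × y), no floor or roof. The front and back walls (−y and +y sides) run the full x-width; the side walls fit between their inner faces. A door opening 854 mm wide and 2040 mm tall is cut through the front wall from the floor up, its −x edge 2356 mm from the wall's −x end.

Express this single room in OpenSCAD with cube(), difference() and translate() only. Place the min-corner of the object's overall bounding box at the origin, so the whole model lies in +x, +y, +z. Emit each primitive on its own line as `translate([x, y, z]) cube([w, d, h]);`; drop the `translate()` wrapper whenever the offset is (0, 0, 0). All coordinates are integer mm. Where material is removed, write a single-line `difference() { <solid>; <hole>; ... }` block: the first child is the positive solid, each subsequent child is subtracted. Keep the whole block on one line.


difference() { cube([4140, 172, 2370]); translate([2356, 0, 0]) cube([854, 172, 2040]); }
translate([0, 4158, 0]) cube([4140, 172, 2370]);
translate([0, 172, 0]) cube([172, 3986, 2370]);
translate([3968, 172, 0]) cube([172, 3986, 2370]);


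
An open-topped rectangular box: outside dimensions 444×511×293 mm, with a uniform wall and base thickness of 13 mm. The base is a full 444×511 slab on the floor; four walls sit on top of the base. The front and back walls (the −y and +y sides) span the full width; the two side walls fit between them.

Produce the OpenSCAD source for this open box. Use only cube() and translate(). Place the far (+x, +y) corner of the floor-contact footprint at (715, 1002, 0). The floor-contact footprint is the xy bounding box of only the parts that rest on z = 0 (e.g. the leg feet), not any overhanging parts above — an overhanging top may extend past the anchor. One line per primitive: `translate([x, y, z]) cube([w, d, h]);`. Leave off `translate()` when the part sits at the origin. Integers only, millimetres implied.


translate([271, 491, 0]) cube([444, 511, 13]);
translate([271, 491, 13]) cube([444, 13, 280]);
translate([271, 989, 13]) cube([444, 13, 280]);
translate([271, 504, 13]) cube([13, 485, 280]);
translate([702, 504, 13]) cube([13, 485, 280]);


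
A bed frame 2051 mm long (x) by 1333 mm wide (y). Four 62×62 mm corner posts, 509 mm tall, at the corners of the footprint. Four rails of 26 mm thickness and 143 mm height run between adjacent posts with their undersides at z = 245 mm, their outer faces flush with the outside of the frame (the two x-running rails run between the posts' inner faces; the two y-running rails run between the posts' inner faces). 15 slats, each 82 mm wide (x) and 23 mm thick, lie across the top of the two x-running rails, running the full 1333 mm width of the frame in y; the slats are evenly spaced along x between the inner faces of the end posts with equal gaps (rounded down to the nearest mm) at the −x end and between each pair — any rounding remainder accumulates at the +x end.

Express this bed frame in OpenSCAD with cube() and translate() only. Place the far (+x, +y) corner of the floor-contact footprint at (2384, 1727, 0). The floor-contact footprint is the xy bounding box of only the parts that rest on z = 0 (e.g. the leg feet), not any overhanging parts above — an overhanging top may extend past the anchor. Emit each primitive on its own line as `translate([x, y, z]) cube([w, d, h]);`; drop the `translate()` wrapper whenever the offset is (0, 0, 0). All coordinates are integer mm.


translate([333, 394, 0]) cube([62, 62, 509]);
translate([333, 1665, 0]) cube([62, 62, 509]);
translate([2322, 394, 0]) cube([62, 62, 509]);
translate([2322, 1665, 0]) cube([62, 62, 509]);
translate([395, 394, 245]) cube([1927, 26, 143]);
translate([395, 1701, 245]) cube([1927, 26, 143]);
translate([333, 456, 245]) cube([26, 1209, 143]);
translate([2358, 456, 245]) cube([26, 1209, 143]);
translate([438, 394, 388]) cube([82, 1333, 23]);
translate([563, 394, 388]) cube([82, 1333, 23]);
translate([688, 394, 388]) cube([82, 1333, 23]);
translate([813, 394, 388]) cube([82, 1333, 23]);
translate([938, 394, 388]) cube([82, 1333, 23]);
translate([1063, 394, 388]) cube([82, 1333, 23]);
translate([1188, 394, 388]) cube([82, 1333, 23]);
translate([1313, 394, 388]) cube([82, 1333, 23]);
translate([1438, 394, 388]) cube([82, 1333, 23]);
translate([1563, 394, 388]) cube([82, 1333, 23]);
translate([1688, 394, 388]) cube([82, 1333, 23]);
translate([1813, 394, 388]) cube([82, 1333, 23]);
translate([1938, 394, 388]) cube([82, 1333, 23]);
translate([2063, 394, 388]) cube([82, 1333, 23]);
translate([2188, 394, 388]) cube([82, 1333, 23]);


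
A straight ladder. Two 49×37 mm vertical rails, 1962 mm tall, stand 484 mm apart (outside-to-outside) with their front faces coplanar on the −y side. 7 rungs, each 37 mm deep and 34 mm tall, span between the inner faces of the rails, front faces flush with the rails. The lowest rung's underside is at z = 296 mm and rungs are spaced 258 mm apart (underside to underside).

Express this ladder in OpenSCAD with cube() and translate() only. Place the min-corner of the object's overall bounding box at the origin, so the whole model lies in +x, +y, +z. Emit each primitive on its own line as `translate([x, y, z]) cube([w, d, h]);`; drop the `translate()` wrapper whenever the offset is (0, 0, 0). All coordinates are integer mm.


// rung span = 484 - 2*49 = 386
// rung[k] z = 296 + k*258
cube([49, 37, 1962]);
translate([435, 0, 0]) cube([49, 37, 1962]);
translate([49, 0, 296]) cube([386, 37, 34]);
translate([49, 0, 554]) cube([386, 37, 34]);
translate([49, 0, 812]) cube([386, 37, 34]);
translate([49, 0, 1070]) cube([386, 37, 34]);
translate([49, 0, 1328]) cube([386, 37, 34]);
translate([49, 0, 1586]) cube([386, 37, 34]);
translate([49, 0, 1844]) cube([386, 37, 34]);


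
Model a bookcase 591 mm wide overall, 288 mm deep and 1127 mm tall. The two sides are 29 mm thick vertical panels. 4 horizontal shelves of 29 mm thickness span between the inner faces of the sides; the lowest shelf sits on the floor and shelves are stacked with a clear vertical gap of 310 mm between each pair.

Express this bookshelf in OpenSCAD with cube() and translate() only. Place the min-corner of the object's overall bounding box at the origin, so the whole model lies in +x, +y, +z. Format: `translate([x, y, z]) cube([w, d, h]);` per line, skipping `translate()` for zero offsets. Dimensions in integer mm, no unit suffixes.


cube([29, 288, 1127]);
translate([562, 0, 0]) cube([29, 288, 1127]);
translate([29, 0, 0]) cube([533, 288, 29]);
translate([29, 0, 339]) cube([533, 288, 29]);
translate([29, 0, 678]) cube([533, 288, 29]);
translate([29, 0, 1017]) cube([533, 288, 29]);


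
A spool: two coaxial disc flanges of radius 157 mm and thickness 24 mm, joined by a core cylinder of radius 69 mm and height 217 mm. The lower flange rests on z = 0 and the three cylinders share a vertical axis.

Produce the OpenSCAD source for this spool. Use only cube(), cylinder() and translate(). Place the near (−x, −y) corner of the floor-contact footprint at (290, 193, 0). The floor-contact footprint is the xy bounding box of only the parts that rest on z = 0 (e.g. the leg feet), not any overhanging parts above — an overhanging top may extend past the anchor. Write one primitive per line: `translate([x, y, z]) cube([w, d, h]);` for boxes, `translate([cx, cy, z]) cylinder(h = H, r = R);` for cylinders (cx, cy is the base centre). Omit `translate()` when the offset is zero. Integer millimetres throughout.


translate([447, 350, 0]) cylinder(h = 24, r = 157);
translate([447, 350, 24]) cylinder(h = 217, r = 69);
translate([447, 350, 241]) cylinder(h = 24, r = 157);


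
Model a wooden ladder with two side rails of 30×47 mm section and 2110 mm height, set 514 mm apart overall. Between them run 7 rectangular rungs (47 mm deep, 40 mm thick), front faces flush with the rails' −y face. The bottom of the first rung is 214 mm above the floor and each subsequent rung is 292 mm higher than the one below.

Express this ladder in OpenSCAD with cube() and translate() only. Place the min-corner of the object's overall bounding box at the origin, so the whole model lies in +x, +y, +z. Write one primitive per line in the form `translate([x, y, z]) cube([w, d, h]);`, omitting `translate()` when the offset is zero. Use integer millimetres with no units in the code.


cube([30, 47, 2110]);
translate([484, 0, 0]) cube([30, 47, 2110]);
translate([30, 0, 214]) cube([454, 47, 40]);
translate([30, 0, 506]) cube([454, 47, 40]);
translate([30, 0, 798]) cube([454, 47, 40]);
translate([30, 0, 1090]) cube([454, 47, 40]);
translate([30, 0, 1382]) cube([454, 47, 40]);
translate([30, 0, 1674]) cube([454, 47, 40]);
translate([30, 0, 1966]) cube([454, 47, 40]);


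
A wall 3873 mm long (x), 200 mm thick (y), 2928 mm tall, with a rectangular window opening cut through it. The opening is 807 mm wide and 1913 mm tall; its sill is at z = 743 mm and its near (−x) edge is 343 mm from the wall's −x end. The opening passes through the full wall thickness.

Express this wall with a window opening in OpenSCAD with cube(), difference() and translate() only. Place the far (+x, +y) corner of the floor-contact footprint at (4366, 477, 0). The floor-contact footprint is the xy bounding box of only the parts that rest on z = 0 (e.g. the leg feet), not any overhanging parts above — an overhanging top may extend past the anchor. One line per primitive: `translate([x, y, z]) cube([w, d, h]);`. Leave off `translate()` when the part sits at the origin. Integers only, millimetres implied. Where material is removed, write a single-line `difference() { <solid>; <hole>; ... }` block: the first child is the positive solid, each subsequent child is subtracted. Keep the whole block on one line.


difference() { translate([493, 277, 0]) cube([3873, 200, 2928]); translate([836, 277, 743]) cube([807, 200, 1913]); }


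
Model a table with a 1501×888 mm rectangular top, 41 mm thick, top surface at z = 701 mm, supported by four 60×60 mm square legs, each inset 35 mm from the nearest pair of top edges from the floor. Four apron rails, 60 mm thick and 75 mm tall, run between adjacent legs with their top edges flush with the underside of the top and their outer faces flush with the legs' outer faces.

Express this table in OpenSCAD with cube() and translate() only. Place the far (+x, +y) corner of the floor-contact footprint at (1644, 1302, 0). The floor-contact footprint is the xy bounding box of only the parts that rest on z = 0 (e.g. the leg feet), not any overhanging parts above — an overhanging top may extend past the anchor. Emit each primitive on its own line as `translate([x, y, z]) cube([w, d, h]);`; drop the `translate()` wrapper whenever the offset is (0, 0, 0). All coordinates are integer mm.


// leg_h = 701 - 41 = 660
// apron z = 660 - 75 = 585
translate([178, 449, 660]) cube([1501, 888, 41]);
translate([213, 484, 0]) cube([60, 60, 660]);
translate([1584, 484, 0]) cube([60, 60, 660]);
translate([213, 1242, 0]) cube([60, 60, 660]);
translate([1584, 1242, 0]) cube([60, 60, 660]);
translate([273, 484, 585]) cube([1311, 60, 75]);
translate([273, 1242, 585]) cube([1311, 60, 75]);
translate([213, 544, 585]) cube([60, 698, 75]);
translate([1584, 544, 585]) cube([60, 698, 75]);
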